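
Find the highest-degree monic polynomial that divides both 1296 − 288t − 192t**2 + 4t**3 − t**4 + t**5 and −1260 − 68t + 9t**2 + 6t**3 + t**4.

36 + 4t + t**2

Euclidean algorithm in ℚ[t]:
  t**5 − t**4 + 4t**3 − 192t**2 − 288t + 1296 = (t − 7)(t**4 + 6t**3 + 9t**2 − 68t − 1260) + (37t**3 − 61t**2 + 496t − 7524)
  t**4 + 6t**3 + 9t**2 − 68t − 1260 = ((1/37)t + 283/1369)(37t**3 − 61t**2 + 496t − 7524) + ((11232/1369)t**2 + (44928/1369)t + 404352/1369)
  37t**3 − 61t**2 + 496t − 7524 = ((50653/11232)t − 286121/11232)((11232/1369)t**2 + (44928/1369)t + 404352/1369) + (0)
Last nonzero remainder: (11232/1369)t**2 + (44928/1369)t + 404352/1369. Dividing through by 11232/1369 gives the monic gcd t**2 + 4t + 36.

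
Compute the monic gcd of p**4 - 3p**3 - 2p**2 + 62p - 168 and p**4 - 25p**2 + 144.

Euclidean algorithm in ℚ[p]:
  p**4 - 3p**3 - 2p**2 + 62p - 168 = (p**4 - 25p**2 + 144) + (-3p**3 + 23p**2 + 62p - 312)
  p**4 - 25p**2 + 144 = (-(1/3)p - 23/9)(-3p**3 + 23p**2 + 62p - 312) + ((490/9)p**2 + (490/9)p - 1960/3)
  -3p**3 + 23p**2 + 62p - 312 = (-(27/490)p + 117/245)((490/9)p**2 + (490/9)p - 1960/3) + (0)
Last nonzero remainder: (490/9)p**2 + (490/9)p - 1960/3. Dividing through by 490/9 gives the monic gcd p**2 + p - 12.

p**2 + p - 12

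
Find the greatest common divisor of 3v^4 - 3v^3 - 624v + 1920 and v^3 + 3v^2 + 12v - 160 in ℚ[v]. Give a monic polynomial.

v^3 + 3v^2 + 12v - 160

Euclidean algorithm in ℚ[v]:
  3v^4 - 3v^3 - 624v + 1920 = (3v - 12)(v^3 + 3v^2 + 12v - 160) + (0)
The last nonzero remainder v^3 + 3v^2 + 12v - 160 is already monic.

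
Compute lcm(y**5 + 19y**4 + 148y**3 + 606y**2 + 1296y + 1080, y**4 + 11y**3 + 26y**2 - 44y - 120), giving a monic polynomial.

y**6 + 17y**5 + 110y**4 + 310y**3 + 84y**2 - 1512y - 2160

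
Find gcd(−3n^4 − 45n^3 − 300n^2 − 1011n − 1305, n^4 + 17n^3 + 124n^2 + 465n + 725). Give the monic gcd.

Apply the Euclidean algorithm:
  −3n^4 − 45n^3 − 300n^2 − 1011n − 1305 = (−3)(n^4 + 17n^3 + 124n^2 + 465n + 725) + (6n^3 + 72n^2 + 384n + 870)
  n^4 + 17n^3 + 124n^2 + 465n + 725 = ((1/6)n + 5/6)(6n^3 + 72n^2 + 384n + 870) + (0)
Last nonzero remainder: 6n^3 + 72n^2 + 384n + 870. Dividing through by 6 gives the monic gcd n^3 + 12n^2 + 64n + 145.

n^3 + 12n^2 + 64n + 145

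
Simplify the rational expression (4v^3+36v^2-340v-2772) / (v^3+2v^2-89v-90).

(4v^2+72v+308)/(v^2+11v+10)

Euclidean algorithm in ℚ[v]:
  4v^3+36v^2-340v-2772 = (4)(v^3+2v^2-89v-90) + (28v^2+16v-2412)
  v^3+2v^2-89v-90 = ((1/28)v+5/98)(28v^2+16v-2412) + (-(180/49)v+1620/49)
  28v^2+16v-2412 = (-(343/45)v-3283/45)(-(180/49)v+1620/49) + (0)
Last nonzero remainder: -(180/49)v+1620/49. Dividing through by -180/49 gives the monic gcd v-9.
Cancel v-9 from numerator and denominator to get the reduced form.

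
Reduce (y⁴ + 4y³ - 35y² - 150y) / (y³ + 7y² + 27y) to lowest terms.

(y³ + 4y² - 35y - 150)/(y² + 7y + 27)

Euclidean algorithm in ℚ[y]:
  y⁴ + 4y³ - 35y² - 150y = (y - 3)(y³ + 7y² + 27y) + (-41y² - 69y)
  y³ + 7y² + 27y = (-(1/41)y - 218/1681)(-41y² - 69y) + ((30345/1681)y)
  -41y² - 69y = (-(68921/30345)y - 38663/10115)((30345/1681)y) + (0)
Last nonzero remainder: (30345/1681)y. Dividing through by 30345/1681 gives the monic gcd y.
Cancel y from numerator and denominator to get the reduced form.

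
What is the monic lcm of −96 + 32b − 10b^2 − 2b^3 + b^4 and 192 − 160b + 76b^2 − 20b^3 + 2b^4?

384 − 224b + 72b^2 − 2b^3 − 6b^4 + b^5

By polynomial division,
  b^4 − 2b^3 − 10b^2 + 32b − 96 = (1/2)(2b^4 − 20b^3 + 76b^2 − 160b + 192) + (8b^3 − 48b^2 + 112b − 192)
  2b^4 − 20b^3 + 76b^2 − 160b + 192 = ((1/4)b − 1)(8b^3 − 48b^2 + 112b − 192) + (0)
Last nonzero remainder: 8b^3 − 48b^2 + 112b − 192. Dividing through by 8 gives the monic gcd b^3 − 6b^2 + 14b − 24.
Then lcm(f, g) = f·g / gcd(f, g); expanding and making the result monic gives the answer.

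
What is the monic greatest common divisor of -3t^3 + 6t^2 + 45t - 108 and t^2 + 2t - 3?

1

Euclidean algorithm in ℚ[t]:
  -3t^3 + 6t^2 + 45t - 108 = (-3t + 12)(t^2 + 2t - 3) + (12t - 72)
  t^2 + 2t - 3 = ((1/12)t + 2/3)(12t - 72) + (45)
  12t - 72 = ((4/15)t - 8/5)(45) + (0)
The last nonzero remainder is the constant 45, so the polynomials are coprime and gcd = 1.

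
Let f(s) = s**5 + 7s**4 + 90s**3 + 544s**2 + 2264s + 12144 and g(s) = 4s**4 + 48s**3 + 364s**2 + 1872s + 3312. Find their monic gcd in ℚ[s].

s**3 + 9s**2 + 64s + 276

Euclidean algorithm in ℚ[s]:
  s**5 + 7s**4 + 90s**3 + 544s**2 + 2264s + 12144 = ((1/4)s - 5/4)(4s**4 + 48s**3 + 364s**2 + 1872s + 3312) + (59s**3 + 531s**2 + 3776s + 16284)
  4s**4 + 48s**3 + 364s**2 + 1872s + 3312 = ((4/59)s + 12/59)(59s**3 + 531s**2 + 3776s + 16284) + (0)
Last nonzero remainder: 59s**3 + 531s**2 + 3776s + 16284. Dividing through by 59 gives the monic gcd s**3 + 9s**2 + 64s + 276.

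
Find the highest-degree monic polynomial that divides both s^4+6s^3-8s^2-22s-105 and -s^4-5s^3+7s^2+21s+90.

s^3-s^2-s-15

By polynomial division,
  s^4+6s^3-8s^2-22s-105 = (-1)(-s^4-5s^3+7s^2+21s+90) + (s^3-s^2-s-15)
  -s^4-5s^3+7s^2+21s+90 = (-s-6)(s^3-s^2-s-15) + (0)
The last nonzero remainder s^3-s^2-s-15 is already monic.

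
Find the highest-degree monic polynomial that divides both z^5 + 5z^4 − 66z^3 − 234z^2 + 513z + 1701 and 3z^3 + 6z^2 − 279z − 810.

Apply the Euclidean algorithm:
  z^5 + 5z^4 − 66z^3 − 234z^2 + 513z + 1701 = ((1/3)z^2 + z + 7)(3z^3 + 6z^2 − 279z − 810) + (273z^2 + 3276z + 7371)
  3z^3 + 6z^2 − 279z − 810 = ((1/91)z − 10/91)(273z^2 + 3276z + 7371) + (0)
Last nonzero remainder: 273z^2 + 3276z + 7371. Dividing through by 273 gives the monic gcd z^2 + 12z + 27.

z^2 + 12z + 27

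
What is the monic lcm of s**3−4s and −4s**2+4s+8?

s**4+s**3−4s**2−4s

Repeated division with remainder:
  s**3−4s = (−(1/4)s−1/4)(−4s**2+4s+8) + (−s+2)
  −4s**2+4s+8 = (4s+4)(−s+2) + (0)
Last nonzero remainder: −s+2. Dividing through by −1 gives the monic gcd s−2.
Then lcm(f, g) = f·g / gcd(f, g); expanding and making the result monic gives the answer.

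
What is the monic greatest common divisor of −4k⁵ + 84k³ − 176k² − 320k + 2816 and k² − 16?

k² − 16

Euclidean algorithm in ℚ[k]:
  −4k⁵ + 84k³ − 176k² − 320k + 2816 = (−4k³ + 20k − 176)(k² − 16) + (0)
The last nonzero remainder k² − 16 is already monic.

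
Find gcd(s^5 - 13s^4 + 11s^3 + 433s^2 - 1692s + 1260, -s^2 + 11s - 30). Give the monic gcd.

Repeated division with remainder:
  s^5 - 13s^4 + 11s^3 + 433s^2 - 1692s + 1260 = (-s^3 + 2s^2 + 41s - 42)(-s^2 + 11s - 30) + (0)
Last nonzero remainder: -s^2 + 11s - 30. Dividing through by -1 gives the monic gcd s^2 - 11s + 30.

s^2 - 11s + 30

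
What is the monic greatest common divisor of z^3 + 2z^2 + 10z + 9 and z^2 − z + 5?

1

By polynomial division,
  z^3 + 2z^2 + 10z + 9 = (z + 3)(z^2 − z + 5) + (8z − 6)
  z^2 − z + 5 = ((1/8)z − 1/32)(8z − 6) + (77/16)
  8z − 6 = ((128/77)z − 96/77)(77/16) + (0)
The last nonzero remainder is the constant 77/16, so the polynomials are coprime and gcd = 1.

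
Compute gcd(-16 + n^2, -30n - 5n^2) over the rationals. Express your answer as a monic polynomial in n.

Repeated division with remainder:
  n^2 - 16 = (-1/5)(-5n^2 - 30n) + (-6n - 16)
  -5n^2 - 30n = ((5/6)n + 25/9)(-6n - 16) + (400/9)
  -6n - 16 = (-(27/200)n - 9/25)(400/9) + (0)
The last nonzero remainder is the constant 400/9, so the polynomials are coprime and gcd = 1.

1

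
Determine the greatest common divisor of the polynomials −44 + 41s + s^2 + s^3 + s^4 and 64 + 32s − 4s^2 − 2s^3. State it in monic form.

4 + s

By polynomial division,
  s^4 + s^3 + s^2 + 41s − 44 = (−(1/2)s + 1/2)(−2s^3 − 4s^2 + 32s + 64) + (19s^2 + 57s − 76)
  −2s^3 − 4s^2 + 32s + 64 = (−(2/19)s + 2/19)(19s^2 + 57s − 76) + (18s + 72)
  19s^2 + 57s − 76 = ((19/18)s − 19/18)(18s + 72) + (0)
Last nonzero remainder: 18s + 72. Dividing through by 18 gives the monic gcd s + 4.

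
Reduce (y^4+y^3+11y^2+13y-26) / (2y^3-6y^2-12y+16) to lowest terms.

(y^2+13)/(2y-8)

Apply the Euclidean algorithm:
  y^4+y^3+11y^2+13y-26 = ((1/2)y+2)(2y^3-6y^2-12y+16) + (29y^2+29y-58)
  2y^3-6y^2-12y+16 = ((2/29)y-8/29)(29y^2+29y-58) + (0)
Last nonzero remainder: 29y^2+29y-58. Dividing through by 29 gives the monic gcd y^2+y-2.
Cancel y^2+y-2 from numerator and denominator to get the reduced form.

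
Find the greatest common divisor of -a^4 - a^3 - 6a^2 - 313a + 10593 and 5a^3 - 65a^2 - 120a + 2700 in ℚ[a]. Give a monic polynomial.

a - 9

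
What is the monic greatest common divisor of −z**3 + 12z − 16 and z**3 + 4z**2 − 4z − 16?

Repeated division with remainder:
  −z**3 + 12z − 16 = (−1)(z**3 + 4z**2 − 4z − 16) + (4z**2 + 8z − 32)
  z**3 + 4z**2 − 4z − 16 = ((1/4)z + 1/2)(4z**2 + 8z − 32) + (0)
Last nonzero remainder: 4z**2 + 8z − 32. Dividing through by 4 gives the monic gcd z**2 + 2z − 8.

z**2 + 2z − 8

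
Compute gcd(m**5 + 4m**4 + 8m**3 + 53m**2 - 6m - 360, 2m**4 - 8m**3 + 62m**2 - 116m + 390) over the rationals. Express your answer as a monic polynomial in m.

Apply the Euclidean algorithm:
  m**5 + 4m**4 + 8m**3 + 53m**2 - 6m - 360 = ((1/2)m + 4)(2m**4 - 8m**3 + 62m**2 - 116m + 390) + (9m**3 - 137m**2 + 263m - 1920)
  2m**4 - 8m**3 + 62m**2 - 116m + 390 = ((2/9)m + 202/81)(9m**3 - 137m**2 + 263m - 1920) + ((27962/81)m**2 - (27962/81)m + 139810/27)
  9m**3 - 137m**2 + 263m - 1920 = ((729/27962)m - 5184/13981)((27962/81)m**2 - (27962/81)m + 139810/27) + (0)
Last nonzero remainder: (27962/81)m**2 - (27962/81)m + 139810/27. Dividing through by 27962/81 gives the monic gcd m**2 - m + 15.

m**2 - m + 15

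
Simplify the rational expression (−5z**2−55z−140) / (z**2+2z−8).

(−5z−35)/(z−2)

Repeated division with remainder:
  −5z**2−55z−140 = (−5)(z**2+2z−8) + (−45z−180)
  z**2+2z−8 = (−(1/45)z+2/45)(−45z−180) + (0)
Last nonzero remainder: −45z−180. Dividing through by −45 gives the monic gcd z+4.
Cancel z+4 from numerator and denominator to get the reduced form.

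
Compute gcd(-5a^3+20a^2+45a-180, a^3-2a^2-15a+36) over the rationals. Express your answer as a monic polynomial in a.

Apply the Euclidean algorithm:
  -5a^3+20a^2+45a-180 = (-5)(a^3-2a^2-15a+36) + (10a^2-30a)
  a^3-2a^2-15a+36 = ((1/10)a+1/10)(10a^2-30a) + (-12a+36)
  10a^2-30a = (-(5/6)a)(-12a+36) + (0)
Last nonzero remainder: -12a+36. Dividing through by -12 gives the monic gcd a-3.

a-3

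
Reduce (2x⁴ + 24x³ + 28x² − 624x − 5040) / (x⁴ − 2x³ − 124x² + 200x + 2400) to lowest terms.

Euclidean algorithm in ℚ[x]:
  2x⁴ + 24x³ + 28x² − 624x − 5040 = (2)(x⁴ − 2x³ − 124x² + 200x + 2400) + (28x³ + 276x² − 1024x − 9840)
  x⁴ − 2x³ − 124x² + 200x + 2400 = ((1/28)x − 83/196)(28x³ + 276x² − 1024x − 9840) + ((1443/49)x² + (5772/49)x − 86580/49)
  28x³ + 276x² − 1024x − 9840 = ((1372/1443)x + 8036/1443)((1443/49)x² + (5772/49)x − 86580/49) + (0)
Last nonzero remainder: (1443/49)x² + (5772/49)x − 86580/49. Dividing through by 1443/49 gives the monic gcd x² + 4x − 60.
Cancel x² + 4x − 60 from numerator and denominator to get the reduced form.

(2x² + 16x + 84)/(x² − 6x − 40)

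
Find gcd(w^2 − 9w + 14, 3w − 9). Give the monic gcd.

1

By polynomial division,
  w^2 − 9w + 14 = ((1/3)w − 2)(3w − 9) + (−4)
  3w − 9 = (−(3/4)w + 9/4)(−4) + (0)
The last nonzero remainder is the constant −4, so the polynomials are coprime and gcd = 1.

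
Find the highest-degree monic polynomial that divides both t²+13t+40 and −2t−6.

1

Apply the Euclidean algorithm:
  t²+13t+40 = (−(1/2)t−5)(−2t−6) + (10)
  −2t−6 = (−(1/5)t−3/5)(10) + (0)
The last nonzero remainder is the constant 10, so the polynomials are coprime and gcd = 1.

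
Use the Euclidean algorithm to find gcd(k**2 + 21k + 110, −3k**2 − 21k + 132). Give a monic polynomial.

k + 11

By polynomial division,
  k**2 + 21k + 110 = (−1/3)(−3k**2 − 21k + 132) + (14k + 154)
  −3k**2 − 21k + 132 = (−(3/14)k + 6/7)(14k + 154) + (0)
Last nonzero remainder: 14k + 154. Dividing through by 14 gives the monic gcd k + 11.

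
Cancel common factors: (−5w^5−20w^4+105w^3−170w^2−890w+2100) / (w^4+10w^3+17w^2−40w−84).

(−5w^2+20w−50)/(w+2)

By polynomial division,
  −5w^5−20w^4+105w^3−170w^2−890w+2100 = (−5w+30)(w^4+10w^3+17w^2−40w−84) + (−110w^3−880w^2−110w+4620)
  w^4+10w^3+17w^2−40w−84 = (−(1/110)w−1/55)(−110w^3−880w^2−110w+4620) + (0)
Last nonzero remainder: −110w^3−880w^2−110w+4620. Dividing through by −110 gives the monic gcd w^3+8w^2+w−42.
Cancel w^3+8w^2+w−42 from numerator and denominator to get the reduced form.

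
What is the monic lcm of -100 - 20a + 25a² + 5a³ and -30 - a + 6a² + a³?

-60 - 32a + 11a² + 8a³ + a⁴

Apply the Euclidean algorithm:
  5a³ + 25a² - 20a - 100 = (5)(a³ + 6a² - a - 30) + (-5a² - 15a + 50)
  a³ + 6a² - a - 30 = (-(1/5)a - 3/5)(-5a² - 15a + 50) + (0)
Last nonzero remainder: -5a² - 15a + 50. Dividing through by -5 gives the monic gcd a² + 3a - 10.
Then lcm(f, g) = f·g / gcd(f, g); expanding and making the result monic gives the answer.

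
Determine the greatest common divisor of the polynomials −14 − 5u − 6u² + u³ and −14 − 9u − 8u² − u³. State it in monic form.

Repeated division with remainder:
  u³ − 6u² − 5u − 14 = (−1)(−u³ − 8u² − 9u − 14) + (−14u² − 14u − 28)
  −u³ − 8u² − 9u − 14 = ((1/14)u + 1/2)(−14u² − 14u − 28) + (0)
Last nonzero remainder: −14u² − 14u − 28. Dividing through by −14 gives the monic gcd u² + u + 2.

2 + u + u²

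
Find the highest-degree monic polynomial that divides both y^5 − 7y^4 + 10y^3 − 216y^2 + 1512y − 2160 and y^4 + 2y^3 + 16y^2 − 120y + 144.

y^3 + 4y^2 + 24y − 72

By polynomial division,
  y^5 − 7y^4 + 10y^3 − 216y^2 + 1512y − 2160 = (y − 9)(y^4 + 2y^3 + 16y^2 − 120y + 144) + (12y^3 + 48y^2 + 288y − 864)
  y^4 + 2y^3 + 16y^2 − 120y + 144 = ((1/12)y − 1/6)(12y^3 + 48y^2 + 288y − 864) + (0)
Last nonzero remainder: 12y^3 + 48y^2 + 288y − 864. Dividing through by 12 gives the monic gcd y^3 + 4y^2 + 24y − 72.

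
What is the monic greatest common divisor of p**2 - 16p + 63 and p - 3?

Repeated division with remainder:
  p**2 - 16p + 63 = (p - 13)(p - 3) + (24)
  p - 3 = ((1/24)p - 1/8)(24) + (0)
The last nonzero remainder is the constant 24, so the polynomials are coprime and gcd = 1.

1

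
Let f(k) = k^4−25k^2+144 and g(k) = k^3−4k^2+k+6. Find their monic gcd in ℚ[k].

k−3

By polynomial division,
  k^4−25k^2+144 = (k+4)(k^3−4k^2+k+6) + (−10k^2−10k+120)
  k^3−4k^2+k+6 = (−(1/10)k+1/2)(−10k^2−10k+120) + (18k−54)
  −10k^2−10k+120 = (−(5/9)k−20/9)(18k−54) + (0)
Last nonzero remainder: 18k−54. Dividing through by 18 gives the monic gcd k−3.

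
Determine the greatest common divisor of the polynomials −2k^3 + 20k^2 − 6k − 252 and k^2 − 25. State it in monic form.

1

Euclidean algorithm in ℚ[k]:
  −2k^3 + 20k^2 − 6k − 252 = (−2k + 20)(k^2 − 25) + (−56k + 248)
  k^2 − 25 = (−(1/56)k − 31/392)(−56k + 248) + (−264/49)
  −56k + 248 = ((343/33)k − 1519/33)(−264/49) + (0)
The last nonzero remainder is the constant −264/49, so the polynomials are coprime and gcd = 1.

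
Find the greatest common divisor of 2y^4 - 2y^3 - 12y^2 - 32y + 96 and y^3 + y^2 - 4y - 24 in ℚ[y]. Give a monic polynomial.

Repeated division with remainder:
  2y^4 - 2y^3 - 12y^2 - 32y + 96 = (2y - 4)(y^3 + y^2 - 4y - 24) + (0)
The last nonzero remainder y^3 + y^2 - 4y - 24 is already monic.

y^3 + y^2 - 4y - 24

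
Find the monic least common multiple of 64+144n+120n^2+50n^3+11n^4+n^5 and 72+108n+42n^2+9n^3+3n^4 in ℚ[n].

768+1728n+1504n^2+744n^3+252n^4+62n^5+11n^6+n^7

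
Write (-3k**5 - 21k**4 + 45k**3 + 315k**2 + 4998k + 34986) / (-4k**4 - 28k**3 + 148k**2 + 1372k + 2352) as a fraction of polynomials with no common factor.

(3k**3 + 21k**2 + 102k + 714)/(4k**2 + 28k + 48)

Apply the Euclidean algorithm:
  -3k**5 - 21k**4 + 45k**3 + 315k**2 + 4998k + 34986 = ((3/4)k)(-4k**4 - 28k**3 + 148k**2 + 1372k + 2352) + (-66k**3 - 714k**2 + 3234k + 34986)
  -4k**4 - 28k**3 + 148k**2 + 1372k + 2352 = ((2/33)k - 28/121)(-66k**3 - 714k**2 + 3234k + 34986) + (-(25800/121)k**2 + 1264200/121)
  -66k**3 - 714k**2 + 3234k + 34986 = ((1331/4300)k + 14399/4300)(-(25800/121)k**2 + 1264200/121) + (0)
Last nonzero remainder: -(25800/121)k**2 + 1264200/121. Dividing through by -25800/121 gives the monic gcd k**2 - 49.
Cancel k**2 - 49 from numerator and denominator to get the reduced form.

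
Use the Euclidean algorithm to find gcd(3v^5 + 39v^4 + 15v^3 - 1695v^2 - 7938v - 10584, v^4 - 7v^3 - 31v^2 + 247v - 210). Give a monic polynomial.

v^2 - v - 42

By polynomial division,
  3v^5 + 39v^4 + 15v^3 - 1695v^2 - 7938v - 10584 = (3v + 60)(v^4 - 7v^3 - 31v^2 + 247v - 210) + (528v^3 - 576v^2 - 22128v + 2016)
  v^4 - 7v^3 - 31v^2 + 247v - 210 = ((1/528)v - 65/5808)(528v^3 - 576v^2 - 22128v + 2016) + ((540/121)v^2 - (540/121)v - 22680/121)
  528v^3 - 576v^2 - 22128v + 2016 = ((5324/45)v - 484/45)((540/121)v^2 - (540/121)v - 22680/121) + (0)
Last nonzero remainder: (540/121)v^2 - (540/121)v - 22680/121. Dividing through by 540/121 gives the monic gcd v^2 - v - 42.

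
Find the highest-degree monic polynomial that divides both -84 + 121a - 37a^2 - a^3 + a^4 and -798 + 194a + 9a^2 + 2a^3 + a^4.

Euclidean algorithm in ℚ[a]:
  a^4 - a^3 - 37a^2 + 121a - 84 = (a^4 + 2a^3 + 9a^2 + 194a - 798) + (-3a^3 - 46a^2 - 73a + 714)
  a^4 + 2a^3 + 9a^2 + 194a - 798 = (-(1/3)a + 40/9)(-3a^3 - 46a^2 - 73a + 714) + ((1702/9)a^2 + (6808/9)a - 11914/3)
  -3a^3 - 46a^2 - 73a + 714 = (-(27/1702)a - 153/851)((1702/9)a^2 + (6808/9)a - 11914/3) + (0)
Last nonzero remainder: (1702/9)a^2 + (6808/9)a - 11914/3. Dividing through by 1702/9 gives the monic gcd a^2 + 4a - 21.

-21 + 4a + a^2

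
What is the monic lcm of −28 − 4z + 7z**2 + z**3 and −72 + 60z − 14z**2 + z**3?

−1008 + 192z + 272z**2 − 52z**3 − 5z**4 + z**5

By polynomial division,
  z**3 + 7z**2 − 4z − 28 = (z**3 − 14z**2 + 60z − 72) + (21z**2 − 64z + 44)
  z**3 − 14z**2 + 60z − 72 = ((1/21)z − 230/441)(21z**2 − 64z + 44) + ((10816/441)z − 21632/441)
  21z**2 − 64z + 44 = ((9261/10816)z − 4851/5408)((10816/441)z − 21632/441) + (0)
Last nonzero remainder: (10816/441)z − 21632/441. Dividing through by 10816/441 gives the monic gcd z − 2.
Then lcm(f, g) = f·g / gcd(f, g); expanding and making the result monic gives the answer.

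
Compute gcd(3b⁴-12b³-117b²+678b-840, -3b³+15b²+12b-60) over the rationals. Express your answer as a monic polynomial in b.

b²-7b+10

By polynomial division,
  3b⁴-12b³-117b²+678b-840 = (-b-1)(-3b³+15b²+12b-60) + (-90b²+630b-900)
  -3b³+15b²+12b-60 = ((1/30)b+1/15)(-90b²+630b-900) + (0)
Last nonzero remainder: -90b²+630b-900. Dividing through by -90 gives the monic gcd b²-7b+10.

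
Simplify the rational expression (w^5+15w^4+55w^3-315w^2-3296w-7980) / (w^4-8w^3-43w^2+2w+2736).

(w^3+6w^2-37w-210)/(w^2-17w+72)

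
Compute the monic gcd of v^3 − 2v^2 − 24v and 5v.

v

Apply the Euclidean algorithm:
  v^3 − 2v^2 − 24v = ((1/5)v^2 − (2/5)v − 24/5)(5v) + (0)
Last nonzero remainder: 5v. Dividing through by 5 gives the monic gcd v.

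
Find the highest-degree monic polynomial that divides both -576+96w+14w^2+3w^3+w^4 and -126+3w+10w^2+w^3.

-18+3w+w^2

Euclidean algorithm in ℚ[w]:
  w^4+3w^3+14w^2+96w-576 = (w-7)(w^3+10w^2+3w-126) + (81w^2+243w-1458)
  w^3+10w^2+3w-126 = ((1/81)w+7/81)(81w^2+243w-1458) + (0)
Last nonzero remainder: 81w^2+243w-1458. Dividing through by 81 gives the monic gcd w^2+3w-18.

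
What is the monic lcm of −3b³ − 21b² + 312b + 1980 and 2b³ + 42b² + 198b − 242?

Apply the Euclidean algorithm:
  −3b³ − 21b² + 312b + 1980 = (−3/2)(2b³ + 42b² + 198b − 242) + (42b² + 609b + 1617)
  2b³ + 42b² + 198b − 242 = ((1/21)b + 13/42)(42b² + 609b + 1617) + (−(135/2)b − 1485/2)
  42b² + 609b + 1617 = (−(28/45)b − 98/45)(−(135/2)b − 1485/2) + (0)
Last nonzero remainder: −(135/2)b − 1485/2. Dividing through by −135/2 gives the monic gcd b + 11.
Then lcm(f, g) = f·g / gcd(f, g); expanding and making the result monic gives the answer.

b⁵ + 17b⁴ − 45b³ − 1777b² − 5456b + 7260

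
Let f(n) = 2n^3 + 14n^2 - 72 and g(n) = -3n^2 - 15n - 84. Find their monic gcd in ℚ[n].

1

By polynomial division,
  2n^3 + 14n^2 - 72 = (-(2/3)n - 4/3)(-3n^2 - 15n - 84) + (-76n - 184)
  -3n^2 - 15n - 84 = ((3/76)n + 147/1444)(-76n - 184) + (-23562/361)
  -76n - 184 = ((13718/11781)n + 33212/11781)(-23562/361) + (0)
The last nonzero remainder is the constant -23562/361, so the polynomials are coprime and gcd = 1.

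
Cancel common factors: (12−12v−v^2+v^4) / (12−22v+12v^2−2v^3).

(−6−3v−v^2)/(−6+2v)

By polynomial division,
  v^4−v^2−12v+12 = (−(1/2)v−3)(−2v^3+12v^2−22v+12) + (24v^2−72v+48)
  −2v^3+12v^2−22v+12 = (−(1/12)v+1/4)(24v^2−72v+48) + (0)
Last nonzero remainder: 24v^2−72v+48. Dividing through by 24 gives the monic gcd v^2−3v+2.
Cancel v^2−3v+2 from numerator and denominator to get the reduced form.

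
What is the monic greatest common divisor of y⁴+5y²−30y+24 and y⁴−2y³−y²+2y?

y²−3y+2

Apply the Euclidean algorithm:
  y⁴+5y²−30y+24 = (y⁴−2y³−y²+2y) + (2y³+6y²−32y+24)
  y⁴−2y³−y²+2y = ((1/2)y−5/2)(2y³+6y²−32y+24) + (30y²−90y+60)
  2y³+6y²−32y+24 = ((1/15)y+2/5)(30y²−90y+60) + (0)
Last nonzero remainder: 30y²−90y+60. Dividing through by 30 gives the monic gcd y²−3y+2.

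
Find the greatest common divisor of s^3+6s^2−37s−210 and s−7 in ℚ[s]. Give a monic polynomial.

Apply the Euclidean algorithm:
  s^3+6s^2−37s−210 = (s^2+13s+54)(s−7) + (168)
  s−7 = ((1/168)s−1/24)(168) + (0)
The last nonzero remainder is the constant 168, so the polynomials are coprime and gcd = 1.

1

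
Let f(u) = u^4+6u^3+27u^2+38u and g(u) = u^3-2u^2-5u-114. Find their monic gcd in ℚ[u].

Euclidean algorithm in ℚ[u]:
  u^4+6u^3+27u^2+38u = (u+8)(u^3-2u^2-5u-114) + (48u^2+192u+912)
  u^3-2u^2-5u-114 = ((1/48)u-1/8)(48u^2+192u+912) + (0)
Last nonzero remainder: 48u^2+192u+912. Dividing through by 48 gives the monic gcd u^2+4u+19.

u^2+4u+19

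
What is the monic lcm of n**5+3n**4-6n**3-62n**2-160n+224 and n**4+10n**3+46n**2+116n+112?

Repeated division with remainder:
  n**5+3n**4-6n**3-62n**2-160n+224 = (n-7)(n**4+10n**3+46n**2+116n+112) + (18n**3+144n**2+540n+1008)
  n**4+10n**3+46n**2+116n+112 = ((1/18)n+1/9)(18n**3+144n**2+540n+1008) + (0)
Last nonzero remainder: 18n**3+144n**2+540n+1008. Dividing through by 18 gives the monic gcd n**3+8n**2+30n+56.
Then lcm(f, g) = f·g / gcd(f, g); expanding and making the result monic gives the answer.

n**6+5n**5-74n**3-284n**2-96n+448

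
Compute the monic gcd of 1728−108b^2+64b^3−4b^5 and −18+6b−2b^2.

Euclidean algorithm in ℚ[b]:
  −4b^5+64b^3−108b^2+1728 = (2b^3+6b^2−32b−96)(−2b^2+6b−18) + (0)
Last nonzero remainder: −2b^2+6b−18. Dividing through by −2 gives the monic gcd b^2−3b+9.

9−3b+b^2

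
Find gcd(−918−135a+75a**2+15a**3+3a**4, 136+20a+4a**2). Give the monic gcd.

34+5a+a**2

Repeated division with remainder:
  3a**4+15a**3+75a**2−135a−918 = ((3/4)a**2−27/4)(4a**2+20a+136) + (0)
Last nonzero remainder: 4a**2+20a+136. Dividing through by 4 gives the monic gcd a**2+5a+34.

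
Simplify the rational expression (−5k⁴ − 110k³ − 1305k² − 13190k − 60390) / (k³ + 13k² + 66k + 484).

(−5k³ − 55k² − 700k − 5490)/(k² + 2k + 44)

Repeated division with remainder:
  −5k⁴ − 110k³ − 1305k² − 13190k − 60390 = (−5k − 45)(k³ + 13k² + 66k + 484) + (−390k² − 7800k − 38610)
  k³ + 13k² + 66k + 484 = (−(1/390)k + 7/390)(−390k² − 7800k − 38610) + (107k + 1177)
  −390k² − 7800k − 38610 = (−(390/107)k − 3510/107)(107k + 1177) + (0)
Last nonzero remainder: 107k + 1177. Dividing through by 107 gives the monic gcd k + 11.
Cancel k + 11 from numerator and denominator to get the reduced form.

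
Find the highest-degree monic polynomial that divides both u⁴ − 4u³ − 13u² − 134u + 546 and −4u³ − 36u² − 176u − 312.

u² + 6u + 26

By polynomial division,
  u⁴ − 4u³ − 13u² − 134u + 546 = (−(1/4)u + 13/4)(−4u³ − 36u² − 176u − 312) + (60u² + 360u + 1560)
  −4u³ − 36u² − 176u − 312 = (−(1/15)u − 1/5)(60u² + 360u + 1560) + (0)
Last nonzero remainder: 60u² + 360u + 1560. Dividing through by 60 gives the monic gcd u² + 6u + 26.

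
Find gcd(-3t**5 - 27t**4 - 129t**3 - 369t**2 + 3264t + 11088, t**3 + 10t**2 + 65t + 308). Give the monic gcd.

Euclidean algorithm in ℚ[t]:
  -3t**5 - 27t**4 - 129t**3 - 369t**2 + 3264t + 11088 = (-3t**2 + 3t + 36)(t**3 + 10t**2 + 65t + 308) + (0)
The last nonzero remainder t**3 + 10t**2 + 65t + 308 is already monic.

t**3 + 10t**2 + 65t + 308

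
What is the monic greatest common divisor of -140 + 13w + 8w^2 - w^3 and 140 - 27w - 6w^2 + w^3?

-7 + w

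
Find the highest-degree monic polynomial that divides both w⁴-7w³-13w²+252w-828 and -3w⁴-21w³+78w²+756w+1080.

Repeated division with remainder:
  w⁴-7w³-13w²+252w-828 = (-1/3)(-3w⁴-21w³+78w²+756w+1080) + (-14w³+13w²+504w-468)
  -3w⁴-21w³+78w²+756w+1080 = ((3/14)w+333/196)(-14w³+13w²+504w-468) + (-(10209/196)w²+91881/49)
  -14w³+13w²+504w-468 = ((2744/10209)w-2548/10209)(-(10209/196)w²+91881/49) + (0)
Last nonzero remainder: -(10209/196)w²+91881/49. Dividing through by -10209/196 gives the monic gcd w²-36.

w²-36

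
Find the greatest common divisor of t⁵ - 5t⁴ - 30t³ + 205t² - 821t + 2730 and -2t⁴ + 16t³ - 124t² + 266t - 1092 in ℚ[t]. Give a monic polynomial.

t² - t + 13

By polynomial division,
  t⁵ - 5t⁴ - 30t³ + 205t² - 821t + 2730 = (-(1/2)t - 3/2)(-2t⁴ + 16t³ - 124t² + 266t - 1092) + (-68t³ + 152t² - 968t + 1092)
  -2t⁴ + 16t³ - 124t² + 266t - 1092 = ((1/34)t - 49/289)(-68t³ + 152t² - 968t + 1092) + (-(20160/289)t² + (20160/289)t - 262080/289)
  -68t³ + 152t² - 968t + 1092 = ((4913/5040)t - 289/240)(-(20160/289)t² + (20160/289)t - 262080/289) + (0)
Last nonzero remainder: -(20160/289)t² + (20160/289)t - 262080/289. Dividing through by -20160/289 gives the monic gcd t² - t + 13.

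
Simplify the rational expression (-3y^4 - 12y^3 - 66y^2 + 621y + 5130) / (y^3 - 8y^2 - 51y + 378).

Euclidean algorithm in ℚ[y]:
  -3y^4 - 12y^3 - 66y^2 + 621y + 5130 = (-3y - 36)(y^3 - 8y^2 - 51y + 378) + (-507y^2 - 81y + 18738)
  y^3 - 8y^2 - 51y + 378 = (-(1/507)y + 1379/85683)(-507y^2 - 81y + 18738) + (-(363804/28561)y + 2182824/28561)
  -507y^2 - 81y + 18738 = ((4826809/121268)y + 29732001/121268)(-(363804/28561)y + 2182824/28561) + (0)
Last nonzero remainder: -(363804/28561)y + 2182824/28561. Dividing through by -363804/28561 gives the monic gcd y - 6.
Cancel y - 6 from numerator and denominator to get the reduced form.

(-3y^3 - 30y^2 - 246y - 855)/(y^2 - 2y - 63)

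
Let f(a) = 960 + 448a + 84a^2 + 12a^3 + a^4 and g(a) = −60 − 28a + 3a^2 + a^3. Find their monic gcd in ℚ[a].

6 + a

Repeated division with remainder:
  a^4 + 12a^3 + 84a^2 + 448a + 960 = (a + 9)(a^3 + 3a^2 − 28a − 60) + (85a^2 + 760a + 1500)
  a^3 + 3a^2 − 28a − 60 = ((1/85)a − 101/1445)(85a^2 + 760a + 1500) + ((2160/289)a + 12960/289)
  85a^2 + 760a + 1500 = ((4913/432)a + 7225/216)((2160/289)a + 12960/289) + (0)
Last nonzero remainder: (2160/289)a + 12960/289. Dividing through by 2160/289 gives the monic gcd a + 6.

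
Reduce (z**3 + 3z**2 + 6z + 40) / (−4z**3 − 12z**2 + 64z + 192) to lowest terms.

(−z**2 + z − 10)/(4z**2 − 4z − 48)

Euclidean algorithm in ℚ[z]:
  z**3 + 3z**2 + 6z + 40 = (−1/4)(−4z**3 − 12z**2 + 64z + 192) + (22z + 88)
  −4z**3 − 12z**2 + 64z + 192 = (−(2/11)z**2 + (2/11)z + 24/11)(22z + 88) + (0)
Last nonzero remainder: 22z + 88. Dividing through by 22 gives the monic gcd z + 4.
Cancel z + 4 from numerator and denominator to get the reduced form.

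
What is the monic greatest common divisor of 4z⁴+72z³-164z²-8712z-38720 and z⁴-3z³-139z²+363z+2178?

z²-121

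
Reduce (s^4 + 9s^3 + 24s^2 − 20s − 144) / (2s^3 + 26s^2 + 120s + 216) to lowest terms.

Apply the Euclidean algorithm:
  s^4 + 9s^3 + 24s^2 − 20s − 144 = ((1/2)s − 2)(2s^3 + 26s^2 + 120s + 216) + (16s^2 + 112s + 288)
  2s^3 + 26s^2 + 120s + 216 = ((1/8)s + 3/4)(16s^2 + 112s + 288) + (0)
Last nonzero remainder: 16s^2 + 112s + 288. Dividing through by 16 gives the monic gcd s^2 + 7s + 18.
Cancel s^2 + 7s + 18 from numerator and denominator to get the reduced form.

(s^2 + 2s − 8)/(2s + 12)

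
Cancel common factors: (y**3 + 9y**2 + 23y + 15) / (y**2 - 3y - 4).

(y**2 + 8y + 15)/(y - 4)

Apply the Euclidean algorithm:
  y**3 + 9y**2 + 23y + 15 = (y + 12)(y**2 - 3y - 4) + (63y + 63)
  y**2 - 3y - 4 = ((1/63)y - 4/63)(63y + 63) + (0)
Last nonzero remainder: 63y + 63. Dividing through by 63 gives the monic gcd y + 1.
Cancel y + 1 from numerator and denominator to get the reduced form.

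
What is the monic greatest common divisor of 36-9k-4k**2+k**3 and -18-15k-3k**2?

3+k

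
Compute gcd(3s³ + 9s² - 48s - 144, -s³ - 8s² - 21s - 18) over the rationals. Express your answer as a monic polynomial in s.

s + 3

Euclidean algorithm in ℚ[s]:
  3s³ + 9s² - 48s - 144 = (-3)(-s³ - 8s² - 21s - 18) + (-15s² - 111s - 198)
  -s³ - 8s² - 21s - 18 = ((1/15)s + 1/25)(-15s² - 111s - 198) + (-(84/25)s - 252/25)
  -15s² - 111s - 198 = ((125/28)s + 275/14)(-(84/25)s - 252/25) + (0)
Last nonzero remainder: -(84/25)s - 252/25. Dividing through by -84/25 gives the monic gcd s + 3.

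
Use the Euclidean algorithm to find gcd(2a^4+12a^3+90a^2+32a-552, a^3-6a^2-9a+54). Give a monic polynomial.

a+3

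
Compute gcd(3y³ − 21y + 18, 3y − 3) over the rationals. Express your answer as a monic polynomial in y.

y − 1

By polynomial division,
  3y³ − 21y + 18 = (y² + y − 6)(3y − 3) + (0)
Last nonzero remainder: 3y − 3. Dividing through by 3 gives the monic gcd y − 1.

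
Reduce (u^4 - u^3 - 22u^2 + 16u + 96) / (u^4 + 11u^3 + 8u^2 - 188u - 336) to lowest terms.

(u^2 + u - 12)/(u^2 + 13u + 42)

By polynomial division,
  u^4 - u^3 - 22u^2 + 16u + 96 = (u^4 + 11u^3 + 8u^2 - 188u - 336) + (-12u^3 - 30u^2 + 204u + 432)
  u^4 + 11u^3 + 8u^2 - 188u - 336 = (-(1/12)u - 17/24)(-12u^3 - 30u^2 + 204u + 432) + ((15/4)u^2 - (15/2)u - 30)
  -12u^3 - 30u^2 + 204u + 432 = (-(16/5)u - 72/5)((15/4)u^2 - (15/2)u - 30) + (0)
Last nonzero remainder: (15/4)u^2 - (15/2)u - 30. Dividing through by 15/4 gives the monic gcd u^2 - 2u - 8.
Cancel u^2 - 2u - 8 from numerator and denominator to get the reduced form.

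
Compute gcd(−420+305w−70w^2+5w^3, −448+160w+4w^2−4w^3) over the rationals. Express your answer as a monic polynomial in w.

−4+w

Euclidean algorithm in ℚ[w]:
  5w^3−70w^2+305w−420 = (−5/4)(−4w^3+4w^2+160w−448) + (−65w^2+505w−980)
  −4w^3+4w^2+160w−448 = ((4/65)w+352/845)(−65w^2+505w−980) + ((1680/169)w−6720/169)
  −65w^2+505w−980 = (−(2197/336)w+1183/48)((1680/169)w−6720/169) + (0)
Last nonzero remainder: (1680/169)w−6720/169. Dividing through by 1680/169 gives the monic gcd w−4.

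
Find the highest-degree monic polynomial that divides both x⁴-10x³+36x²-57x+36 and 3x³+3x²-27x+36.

x²-3x+3

Repeated division with remainder:
  x⁴-10x³+36x²-57x+36 = ((1/3)x-11/3)(3x³+3x²-27x+36) + (56x²-168x+168)
  3x³+3x²-27x+36 = ((3/56)x+3/14)(56x²-168x+168) + (0)
Last nonzero remainder: 56x²-168x+168. Dividing through by 56 gives the monic gcd x²-3x+3.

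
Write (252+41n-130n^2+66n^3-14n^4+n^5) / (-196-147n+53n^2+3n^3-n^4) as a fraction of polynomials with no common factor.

Apply the Euclidean algorithm:
  n^5-14n^4+66n^3-130n^2+41n+252 = (-n+11)(-n^4+3n^3+53n^2-147n-196) + (86n^3-860n^2+1462n+2408)
  -n^4+3n^3+53n^2-147n-196 = (-(1/86)n-7/86)(86n^3-860n^2+1462n+2408) + (0)
Last nonzero remainder: 86n^3-860n^2+1462n+2408. Dividing through by 86 gives the monic gcd n^3-10n^2+17n+28.
Cancel n^3-10n^2+17n+28 from numerator and denominator to get the reduced form.

(-9+4n-n^2)/(7+n)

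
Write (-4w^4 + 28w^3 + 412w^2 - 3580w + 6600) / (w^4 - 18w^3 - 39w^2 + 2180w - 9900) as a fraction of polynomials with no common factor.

(-4w^2 + 32w - 60)/(w^2 - 19w + 90)

Apply the Euclidean algorithm:
  -4w^4 + 28w^3 + 412w^2 - 3580w + 6600 = (-4)(w^4 - 18w^3 - 39w^2 + 2180w - 9900) + (-44w^3 + 256w^2 + 5140w - 33000)
  w^4 - 18w^3 - 39w^2 + 2180w - 9900 = (-(1/44)w + 67/242)(-44w^3 + 256w^2 + 5140w - 33000) + ((840/121)w^2 + (840/121)w - 8400/11)
  -44w^3 + 256w^2 + 5140w - 33000 = (-(1331/210)w + 605/14)((840/121)w^2 + (840/121)w - 8400/11) + (0)
Last nonzero remainder: (840/121)w^2 + (840/121)w - 8400/11. Dividing through by 840/121 gives the monic gcd w^2 + w - 110.
Cancel w^2 + w - 110 from numerator and denominator to get the reduced form.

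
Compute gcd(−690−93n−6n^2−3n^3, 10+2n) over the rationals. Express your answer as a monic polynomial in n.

5+n

By polynomial division,
  −3n^3−6n^2−93n−690 = (−(3/2)n^2+(9/2)n−69)(2n+10) + (0)
Last nonzero remainder: 2n+10. Dividing through by 2 gives the monic gcd n+5.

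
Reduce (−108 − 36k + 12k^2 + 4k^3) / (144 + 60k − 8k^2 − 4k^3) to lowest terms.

(3 − k)/(−4 + k)

By polynomial division,
  4k^3 + 12k^2 − 36k − 108 = (−1)(−4k^3 − 8k^2 + 60k + 144) + (4k^2 + 24k + 36)
  −4k^3 − 8k^2 + 60k + 144 = (−k + 4)(4k^2 + 24k + 36) + (0)
Last nonzero remainder: 4k^2 + 24k + 36. Dividing through by 4 gives the monic gcd k^2 + 6k + 9.
Cancel k^2 + 6k + 9 from numerator and denominator to get the reduced form.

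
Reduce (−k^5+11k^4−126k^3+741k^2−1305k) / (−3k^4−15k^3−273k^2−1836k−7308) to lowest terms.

(k^3−8k^2+15k)/(3k^2+24k+84)

Apply the Euclidean algorithm:
  −k^5+11k^4−126k^3+741k^2−1305k = ((1/3)k−16/3)(−3k^4−15k^3−273k^2−1836k−7308) + (−115k^3−103k^2−8661k−38976)
  −3k^4−15k^3−273k^2−1836k−7308 = ((3/115)k+1416/13225)(−115k^3−103k^2−8661k−38976) + (−(476532/13225)k^2+(1429596/13225)k−41458284/13225)
  −115k^3−103k^2−8661k−38976 = ((1520875/476532)k+211600/17019)(−(476532/13225)k^2+(1429596/13225)k−41458284/13225) + (0)
Last nonzero remainder: −(476532/13225)k^2+(1429596/13225)k−41458284/13225. Dividing through by −476532/13225 gives the monic gcd k^2−3k+87.
Cancel k^2−3k+87 from numerator and denominator to get the reduced form.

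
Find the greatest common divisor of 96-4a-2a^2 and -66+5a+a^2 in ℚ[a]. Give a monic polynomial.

-6+a

By polynomial division,
  -2a^2-4a+96 = (-2)(a^2+5a-66) + (6a-36)
  a^2+5a-66 = ((1/6)a+11/6)(6a-36) + (0)
Last nonzero remainder: 6a-36. Dividing through by 6 gives the monic gcd a-6.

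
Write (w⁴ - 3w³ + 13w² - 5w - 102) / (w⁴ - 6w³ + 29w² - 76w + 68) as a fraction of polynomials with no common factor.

By polynomial division,
  w⁴ - 3w³ + 13w² - 5w - 102 = (w⁴ - 6w³ + 29w² - 76w + 68) + (3w³ - 16w² + 71w - 170)
  w⁴ - 6w³ + 29w² - 76w + 68 = ((1/3)w - 2/9)(3w³ - 16w² + 71w - 170) + ((16/9)w² - (32/9)w + 272/9)
  3w³ - 16w² + 71w - 170 = ((27/16)w - 45/8)((16/9)w² - (32/9)w + 272/9) + (0)
Last nonzero remainder: (16/9)w² - (32/9)w + 272/9. Dividing through by 16/9 gives the monic gcd w² - 2w + 17.
Cancel w² - 2w + 17 from numerator and denominator to get the reduced form.

(w² - w - 6)/(w² - 4w + 4)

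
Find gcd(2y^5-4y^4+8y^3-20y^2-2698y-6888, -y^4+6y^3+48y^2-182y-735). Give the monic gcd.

Apply the Euclidean algorithm:
  2y^5-4y^4+8y^3-20y^2-2698y-6888 = (-2y-8)(-y^4+6y^3+48y^2-182y-735) + (152y^3-5624y-12768)
  -y^4+6y^3+48y^2-182y-735 = (-(1/152)y+3/76)(152y^3-5624y-12768) + (11y^2-44y-231)
  152y^3-5624y-12768 = ((152/11)y+608/11)(11y^2-44y-231) + (0)
Last nonzero remainder: 11y^2-44y-231. Dividing through by 11 gives the monic gcd y^2-4y-21.

y^2-4y-21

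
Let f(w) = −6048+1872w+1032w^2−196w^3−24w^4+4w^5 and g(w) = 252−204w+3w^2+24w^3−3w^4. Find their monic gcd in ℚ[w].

42−13w−6w^2+w^3

Apply the Euclidean algorithm:
  4w^5−24w^4−196w^3+1032w^2+1872w−6048 = (−(4/3)w−8/3)(−3w^4+24w^3+3w^2−204w+252) + (−128w^3+768w^2+1664w−5376)
  −3w^4+24w^3+3w^2−204w+252 = ((3/128)w−3/64)(−128w^3+768w^2+1664w−5376) + (0)
Last nonzero remainder: −128w^3+768w^2+1664w−5376. Dividing through by −128 gives the monic gcd w^3−6w^2−13w+42.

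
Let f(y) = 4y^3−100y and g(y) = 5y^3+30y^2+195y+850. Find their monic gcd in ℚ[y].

y+5

Euclidean algorithm in ℚ[y]:
  4y^3−100y = (4/5)(5y^3+30y^2+195y+850) + (−24y^2−256y−680)
  5y^3+30y^2+195y+850 = (−(5/24)y+35/36)(−24y^2−256y−680) + ((2720/9)y+13600/9)
  −24y^2−256y−680 = (−(27/340)y−9/20)((2720/9)y+13600/9) + (0)
Last nonzero remainder: (2720/9)y+13600/9. Dividing through by 2720/9 gives the monic gcd y+5.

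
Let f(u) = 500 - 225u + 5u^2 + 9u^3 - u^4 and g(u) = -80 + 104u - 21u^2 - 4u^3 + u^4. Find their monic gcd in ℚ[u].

-20 + u + u^2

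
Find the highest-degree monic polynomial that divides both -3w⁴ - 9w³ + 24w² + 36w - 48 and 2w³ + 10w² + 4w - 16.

w³ + 5w² + 2w - 8

Apply the Euclidean algorithm:
  -3w⁴ - 9w³ + 24w² + 36w - 48 = (-(3/2)w + 3)(2w³ + 10w² + 4w - 16) + (0)
Last nonzero remainder: 2w³ + 10w² + 4w - 16. Dividing through by 2 gives the monic gcd w³ + 5w² + 2w - 8.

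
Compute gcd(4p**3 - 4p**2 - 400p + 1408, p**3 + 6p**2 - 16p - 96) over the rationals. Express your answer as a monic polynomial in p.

p - 4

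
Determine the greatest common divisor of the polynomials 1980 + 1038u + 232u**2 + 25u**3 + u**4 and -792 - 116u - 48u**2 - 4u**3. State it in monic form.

Repeated division with remainder:
  u**4 + 25u**3 + 232u**2 + 1038u + 1980 = (-(1/4)u - 13/4)(-4u**3 - 48u**2 - 116u - 792) + (47u**2 + 463u - 594)
  -4u**3 - 48u**2 - 116u - 792 = (-(4/47)u - 404/2209)(47u**2 + 463u - 594) + (-(180864/2209)u - 1989504/2209)
  47u**2 + 463u - 594 = (-(103823/180864)u + 6627/10048)(-(180864/2209)u - 1989504/2209) + (0)
Last nonzero remainder: -(180864/2209)u - 1989504/2209. Dividing through by -180864/2209 gives the monic gcd u + 11.

11 + u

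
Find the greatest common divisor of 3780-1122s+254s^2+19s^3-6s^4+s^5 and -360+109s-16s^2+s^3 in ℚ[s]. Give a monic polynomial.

45-8s+s^2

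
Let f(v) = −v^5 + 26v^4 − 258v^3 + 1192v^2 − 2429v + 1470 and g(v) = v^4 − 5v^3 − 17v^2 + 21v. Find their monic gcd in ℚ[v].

By polynomial division,
  −v^5 + 26v^4 − 258v^3 + 1192v^2 − 2429v + 1470 = (−v + 21)(v^4 − 5v^3 − 17v^2 + 21v) + (−170v^3 + 1570v^2 − 2870v + 1470)
  v^4 − 5v^3 − 17v^2 + 21v = (−(1/170)v − 36/1445)(−170v^3 + 1570v^2 − 2870v + 1470) + ((1512/289)v^2 − (12096/289)v + 10584/289)
  −170v^3 + 1570v^2 − 2870v + 1470 = (−(24565/756)v + 1445/36)((1512/289)v^2 − (12096/289)v + 10584/289) + (0)
Last nonzero remainder: (1512/289)v^2 − (12096/289)v + 10584/289. Dividing through by 1512/289 gives the monic gcd v^2 − 8v + 7.

v^2 − 8v + 7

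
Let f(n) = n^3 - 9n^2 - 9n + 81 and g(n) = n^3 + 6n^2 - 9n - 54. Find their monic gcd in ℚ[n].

By polynomial division,
  n^3 - 9n^2 - 9n + 81 = (n^3 + 6n^2 - 9n - 54) + (-15n^2 + 135)
  n^3 + 6n^2 - 9n - 54 = (-(1/15)n - 2/5)(-15n^2 + 135) + (0)
Last nonzero remainder: -15n^2 + 135. Dividing through by -15 gives the monic gcd n^2 - 9.

n^2 - 9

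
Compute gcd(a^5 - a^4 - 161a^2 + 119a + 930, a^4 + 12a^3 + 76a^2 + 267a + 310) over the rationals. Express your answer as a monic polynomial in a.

By polynomial division,
  a^5 - a^4 - 161a^2 + 119a + 930 = (a - 13)(a^4 + 12a^3 + 76a^2 + 267a + 310) + (80a^3 + 560a^2 + 3280a + 4960)
  a^4 + 12a^3 + 76a^2 + 267a + 310 = ((1/80)a + 1/16)(80a^3 + 560a^2 + 3280a + 4960) + (0)
Last nonzero remainder: 80a^3 + 560a^2 + 3280a + 4960. Dividing through by 80 gives the monic gcd a^3 + 7a^2 + 41a + 62.

a^3 + 7a^2 + 41a + 62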